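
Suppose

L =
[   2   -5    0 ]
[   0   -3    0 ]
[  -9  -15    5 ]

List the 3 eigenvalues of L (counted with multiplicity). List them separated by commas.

-3, 2, 5

The characteristic polynomial is p(μ) = det(μI - L).
Expanding along the first row, p(μ) = μ^3 - 4μ^2 - 11μ + 30.
Since p(2) = 0, μ = 2 is a root.
Dividing by (μ - 2) leaves μ^2 - 2μ - 15.
The quadratic factors as (μ + 3)·(μ - 5).
Eigenvalues: -3, 2, 5.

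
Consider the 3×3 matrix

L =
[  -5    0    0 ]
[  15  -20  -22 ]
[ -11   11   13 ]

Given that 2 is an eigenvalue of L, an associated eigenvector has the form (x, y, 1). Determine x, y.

0, -1

We need (L - 2I)v = 0.
L - 2I = [[-7, 0, 0], [15, -22, -22], [-11, 11, 11]].
Row 1: (-7)·x + (0)·y + (0)·1 = 0
Row 2: (15)·x + (-22)·y + (-22)·1 = 0
Row 3: (-11)·x + (11)·y + (11)·1 = 0
Solving gives x = 0, y = -1.
Check: L·(0, -1, 1) = (0, -2, 2) = 2·(0, -1, 1).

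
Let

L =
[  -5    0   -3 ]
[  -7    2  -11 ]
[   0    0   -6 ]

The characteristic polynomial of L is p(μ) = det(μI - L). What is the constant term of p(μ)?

-60

p(μ) = μ^3 + 9μ^2 + 8μ - 60.
The constant term is -60.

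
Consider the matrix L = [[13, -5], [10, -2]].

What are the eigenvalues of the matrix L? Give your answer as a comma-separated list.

det(L - sI) = (13 - s)(-2 - s) - (-5)·(10) = s^2 - 11s + 24.
This factors as (s - 3)·(s - 8) = 0.
Eigenvalues: 3, 8.

3, 8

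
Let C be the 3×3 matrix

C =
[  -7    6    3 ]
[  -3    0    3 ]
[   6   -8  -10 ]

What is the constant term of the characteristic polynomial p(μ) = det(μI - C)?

p(0) = det(0·I − C) = det(−C) = (−1)^3·det(C).
det(C) = -168, so p(0) = 168.

168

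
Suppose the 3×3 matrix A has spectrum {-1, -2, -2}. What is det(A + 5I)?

36

If A has eigenvalues -1, -2, -2, then A + 5I has eigenvalues 4, 3, 3.
det(A + 5I) = (4) · (3) · (3) = 36.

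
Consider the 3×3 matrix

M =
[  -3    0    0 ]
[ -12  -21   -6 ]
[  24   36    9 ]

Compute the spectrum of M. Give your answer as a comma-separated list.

Set up det(sI - M) = 0.
Expanding along the first row, p(s) = s^3 + 15s^2 + 63s + 81.
Since p(-9) = 0, s = -9 is a root.
Factor out (s + 9): p(s) = (s + 9)·(s^2 + 6s + 9).
The quadratic factor is (s + 3)^2.
Eigenvalues: -9, -3, -3.

-9, -3, -3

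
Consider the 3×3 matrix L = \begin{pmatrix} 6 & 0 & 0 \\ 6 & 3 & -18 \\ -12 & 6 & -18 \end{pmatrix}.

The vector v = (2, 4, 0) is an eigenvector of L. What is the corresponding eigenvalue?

6

Compute Lv: L·(2, 4, 0) = (12, 24, 0).
Since Lv = λv, compare component 1: 12 = λ·2, so λ = 6.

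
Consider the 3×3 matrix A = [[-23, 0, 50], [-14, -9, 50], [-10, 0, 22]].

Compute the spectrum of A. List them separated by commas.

The characteristic polynomial is p(λ) = det(λI - A).
Expanding the 3×3 determinant: p(λ) = λ^3 + 10λ^2 + 3λ - 54.
Since p(2) = 0, λ = 2 is a root.
Factor out (λ - 2): p(λ) = (λ - 2)·(λ^2 + 12λ + 27).
The quadratic factors as (λ + 9)·(λ + 3).
Eigenvalues: -9, -3, 2.

-9, -3, 2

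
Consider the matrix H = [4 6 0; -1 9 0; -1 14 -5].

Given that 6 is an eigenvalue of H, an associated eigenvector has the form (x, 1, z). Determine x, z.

We need (H - 6I)v = 0.
H - 6I = [[-2, 6, 0], [-1, 3, 0], [-1, 14, -11]].
Row 1: (-2)·x + (6)·1 + (0)·z = 0
Row 2: (-1)·x + (3)·1 + (0)·z = 0
Row 3: (-1)·x + (14)·1 + (-11)·z = 0
Solving gives x = 3, z = 1.
Check: H·(3, 1, 1) = (18, 6, 6) = 6·(3, 1, 1).

3, 1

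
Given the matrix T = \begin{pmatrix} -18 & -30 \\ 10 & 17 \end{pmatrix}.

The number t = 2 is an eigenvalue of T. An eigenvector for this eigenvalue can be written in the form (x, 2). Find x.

We need (T - 2I)v = 0.
T - 2I = [[-20, -30], [10, 15]].
Row 1: (-20)·x + (-30)·2 = 0
Row 2: (10)·x + (15)·2 = 0
Solving gives x = -3.
Check: T·(-3, 2) = (-6, 4) = 2·(-3, 2).

-3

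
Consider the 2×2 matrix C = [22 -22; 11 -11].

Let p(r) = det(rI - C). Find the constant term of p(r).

0

p(r) = r^2 - 11r.
The constant term is 0.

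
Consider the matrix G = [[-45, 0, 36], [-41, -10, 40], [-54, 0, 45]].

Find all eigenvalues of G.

Set up det(λI - G) = 0.
Expanding the 3×3 determinant: p(λ) = λ^3 + 10λ^2 - 81λ - 810.
Try λ = 9: p(9) = 0, so 9 is a root.
Factor out (λ - 9): p(λ) = (λ - 9)·(λ^2 + 19λ + 90).
The quadratic factors as (λ + 10)·(λ + 9).
Eigenvalues: -10, -9, 9.

-10, -9, 9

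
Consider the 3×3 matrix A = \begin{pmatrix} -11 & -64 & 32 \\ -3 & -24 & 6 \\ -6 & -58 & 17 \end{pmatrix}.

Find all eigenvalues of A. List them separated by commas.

-12, -11, 5

The characteristic polynomial is p(lambda) = det(lambda·I - A).
Expanding the 3×3 determinant: p(lambda) = lambda^3 + 18·lambda^2 + 17·lambda - 660.
Rational-root test: lambda = -11 gives p(-11) = 0.
Factor out (lambda + 11): p(lambda) = (lambda + 11)·(lambda^2 + 7·lambda - 60).
The quadratic factors as (lambda + 12)·(lambda - 5).
Eigenvalues: -12, -11, 5.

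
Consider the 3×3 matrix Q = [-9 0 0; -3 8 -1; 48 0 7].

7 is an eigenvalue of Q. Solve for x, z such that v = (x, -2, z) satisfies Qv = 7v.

0, -2

We need (Q - 7I)v = 0.
Q - 7I = [[-16, 0, 0], [-3, 1, -1], [48, 0, 0]].
Row 1: (-16)·x + (0)·-2 + (0)·z = 0
Row 2: (-3)·x + (1)·-2 + (-1)·z = 0
Row 3: (48)·x + (0)·-2 + (0)·z = 0
Solving gives x = 0, z = -2.
Check: Q·(0, -2, -2) = (0, -14, -14) = 7·(0, -2, -2).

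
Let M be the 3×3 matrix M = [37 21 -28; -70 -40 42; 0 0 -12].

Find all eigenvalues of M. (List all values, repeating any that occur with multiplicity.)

-12, -5, 2

The characteristic polynomial is p(lambda) = det(lambda·I - M).
Cofactor expansion gives p(lambda) = lambda^3 + 15·lambda^2 + 26·lambda - 120.
Since p(-5) = 0, lambda = -5 is a root.
Factor out (lambda + 5): p(lambda) = (lambda + 5)·(lambda^2 + 10·lambda - 24).
The quadratic factors as (lambda + 12)·(lambda - 2).
Eigenvalues: -12, -5, 2.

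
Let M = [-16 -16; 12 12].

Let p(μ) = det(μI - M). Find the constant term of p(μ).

p(μ) = μ^2 + 4μ.
The constant term is 0.

0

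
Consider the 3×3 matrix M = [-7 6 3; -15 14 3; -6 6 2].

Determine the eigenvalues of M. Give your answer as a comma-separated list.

Compute the characteristic polynomial p(s) = det(sI - M).
Expanding along the first row, p(s) = s^3 - 9s^2 + 6s + 16.
Rational-root test: s = 8 gives p(8) = 0.
Dividing by (s - 8) leaves s^2 - s - 2.
The quadratic factors as (s + 1)·(s - 2).
Eigenvalues: -1, 2, 8.

-1, 2, 8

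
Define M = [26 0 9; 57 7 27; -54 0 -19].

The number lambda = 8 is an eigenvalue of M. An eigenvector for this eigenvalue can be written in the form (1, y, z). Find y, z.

We need (M - 8I)v = 0.
M - 8I = [[18, 0, 9], [57, -1, 27], [-54, 0, -27]].
Row 1: (18)·1 + (0)·y + (9)·z = 0
Row 2: (57)·1 + (-1)·y + (27)·z = 0
Row 3: (-54)·1 + (0)·y + (-27)·z = 0
Solving gives y = 3, z = -2.
Check: M·(1, 3, -2) = (8, 24, -16) = 8·(1, 3, -2).

3, -2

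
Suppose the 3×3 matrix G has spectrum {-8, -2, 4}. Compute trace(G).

trace(G) is the sum of the eigenvalues: (-8) + (-2) + (4) = -6.

-6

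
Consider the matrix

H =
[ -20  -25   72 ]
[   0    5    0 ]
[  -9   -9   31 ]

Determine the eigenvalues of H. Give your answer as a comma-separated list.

The characteristic polynomial is p(μ) = det(μI - H).
Cofactor expansion gives p(μ) = μ^3 - 16μ^2 + 83μ - 140.
Try μ = 7: p(7) = 0, so 7 is a root.
Factor out (μ - 7): p(μ) = (μ - 7)·(μ^2 - 9μ + 20).
The quadratic factors as (μ - 4)·(μ - 5).
Eigenvalues: 4, 5, 7.

4, 5, 7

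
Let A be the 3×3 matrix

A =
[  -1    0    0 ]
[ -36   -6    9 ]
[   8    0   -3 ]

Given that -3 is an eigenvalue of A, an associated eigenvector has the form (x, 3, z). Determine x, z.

We need (A + 3I)v = 0.
A + 3I = [[2, 0, 0], [-36, -3, 9], [8, 0, 0]].
Row 1: (2)·x + (0)·3 + (0)·z = 0
Row 2: (-36)·x + (-3)·3 + (9)·z = 0
Row 3: (8)·x + (0)·3 + (0)·z = 0
Solving gives x = 0, z = 1.
Check: A·(0, 3, 1) = (0, -9, -3) = -3·(0, 3, 1).

0, 1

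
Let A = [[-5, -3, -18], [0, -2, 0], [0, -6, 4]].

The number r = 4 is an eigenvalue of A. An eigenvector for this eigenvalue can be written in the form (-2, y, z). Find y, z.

0, 1

We need (A - 4I)v = 0.
A - 4I = [[-9, -3, -18], [0, -6, 0], [0, -6, 0]].
Row 1: (-9)·-2 + (-3)·y + (-18)·z = 0
Row 2: (0)·-2 + (-6)·y + (0)·z = 0
Row 3: (0)·-2 + (-6)·y + (0)·z = 0
Solving gives y = 0, z = 1.
Check: A·(-2, 0, 1) = (-8, 0, 4) = 4·(-2, 0, 1).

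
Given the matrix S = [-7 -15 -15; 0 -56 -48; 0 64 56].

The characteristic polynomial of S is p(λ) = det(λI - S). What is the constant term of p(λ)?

p(λ) = λ^3 + 7λ^2 - 64λ - 448.
The constant term is -448.

-448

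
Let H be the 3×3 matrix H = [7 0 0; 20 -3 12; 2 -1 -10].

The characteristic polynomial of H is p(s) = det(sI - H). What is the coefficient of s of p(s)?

p(s) = s^3 + 6s^2 - 49s - 294.
The coefficient of s is -49.

-49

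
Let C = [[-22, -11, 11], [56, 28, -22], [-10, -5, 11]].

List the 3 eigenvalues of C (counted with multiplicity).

Compute the characteristic polynomial p(lambda) = det(lambda·I - C).
Cofactor expansion gives p(lambda) = lambda^3 - 17·lambda^2 + 66·lambda.
Rational-root test: lambda = 6 gives p(6) = 0.
Dividing by (lambda - 6) leaves lambda^2 - 11·lambda.
The quadratic factors as lambda·(lambda - 11).
Eigenvalues: 0, 6, 11.

0, 6, 11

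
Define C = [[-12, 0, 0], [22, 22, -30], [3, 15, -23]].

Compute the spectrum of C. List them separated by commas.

-12, -8, 7

The characteristic polynomial is p(λ) = det(λI - C).
Expanding the 3×3 determinant: p(λ) = λ^3 + 13λ^2 - 44λ - 672.
Since p(-12) = 0, λ = -12 is a root.
Dividing by (λ + 12) leaves λ^2 + λ - 56.
The quadratic factors as (λ + 8)·(λ - 7).
Eigenvalues: -12, -8, 7.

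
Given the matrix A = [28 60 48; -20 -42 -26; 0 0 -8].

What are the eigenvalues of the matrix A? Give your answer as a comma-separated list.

Compute the characteristic polynomial p(r) = det(rI - A).
Expanding along the first row, p(r) = r^3 + 22r^2 + 136r + 192.
Since p(-2) = 0, r = -2 is a root.
Factor out (r + 2): p(r) = (r + 2)·(r^2 + 20r + 96).
The quadratic factors as (r + 12)·(r + 8).
Eigenvalues: -12, -8, -2.

-12, -8, -2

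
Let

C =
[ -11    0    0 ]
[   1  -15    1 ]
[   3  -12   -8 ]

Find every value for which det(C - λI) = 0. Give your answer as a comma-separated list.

-12, -11, -11

The characteristic polynomial is p(λ) = det(λI - C).
Expanding the 3×3 determinant: p(λ) = λ^3 + 34λ^2 + 385λ + 1452.
Since p(-12) = 0, λ = -12 is a root.
Factor out (λ + 12): p(λ) = (λ + 12)·(λ^2 + 22λ + 121).
The quadratic factor is (λ + 11)^2.
Eigenvalues: -12, -11, -11.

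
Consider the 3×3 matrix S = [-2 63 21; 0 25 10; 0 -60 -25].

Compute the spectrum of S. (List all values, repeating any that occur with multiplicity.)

-5, -2, 5

Compute the characteristic polynomial p(t) = det(tI - S).
Cofactor expansion gives p(t) = t^3 + 2t^2 - 25t - 50.
Rational-root test: t = -2 gives p(-2) = 0.
Dividing by (t + 2) leaves t^2 - 25.
The quadratic factors as (t + 5)·(t - 5).
Eigenvalues: -5, -2, 5.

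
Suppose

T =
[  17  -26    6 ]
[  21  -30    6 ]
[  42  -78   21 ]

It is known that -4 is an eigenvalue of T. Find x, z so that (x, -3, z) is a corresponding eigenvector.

We need (T + 4I)v = 0.
T + 4I = [[21, -26, 6], [21, -26, 6], [42, -78, 25]].
Row 1: (21)·x + (-26)·-3 + (6)·z = 0
Row 2: (21)·x + (-26)·-3 + (6)·z = 0
Row 3: (42)·x + (-78)·-3 + (25)·z = 0
Solving gives x = -2, z = -6.
Check: T·(-2, -3, -6) = (8, 12, 24) = -4·(-2, -3, -6).

-2, -6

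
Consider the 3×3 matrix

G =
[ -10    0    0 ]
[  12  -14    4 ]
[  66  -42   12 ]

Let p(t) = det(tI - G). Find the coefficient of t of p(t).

p(t) = t^3 + 12t^2 + 20t.
The coefficient of t is 20.

20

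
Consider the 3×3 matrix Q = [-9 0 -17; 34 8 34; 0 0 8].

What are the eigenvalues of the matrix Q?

-9, 8, 8

The characteristic polynomial is p(t) = det(tI - Q).
Expanding along the first row, p(t) = t^3 - 7t^2 - 80t + 576.
Since p(-9) = 0, t = -9 is a root.
Dividing by (t + 9) leaves t^2 - 16t + 64.
The quadratic factor is (t - 8)^2.
Eigenvalues: -9, 8, 8.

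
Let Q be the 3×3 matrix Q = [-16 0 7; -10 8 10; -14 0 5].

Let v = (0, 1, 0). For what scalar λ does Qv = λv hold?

8

Compute Qv: Q·(0, 1, 0) = (0, 8, 0).
Since Qv = λv, compare component 2: 8 = λ·1, so λ = 8.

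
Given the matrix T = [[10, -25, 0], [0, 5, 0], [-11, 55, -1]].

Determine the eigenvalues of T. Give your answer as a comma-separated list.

Compute the characteristic polynomial p(t) = det(tI - T).
Expanding the 3×3 determinant: p(t) = t^3 - 14t^2 + 35t + 50.
Since p(10) = 0, t = 10 is a root.
Factor out (t - 10): p(t) = (t - 10)·(t^2 - 4t - 5).
The quadratic factors as (t + 1)·(t - 5).
Eigenvalues: -1, 5, 10.

-1, 5, 10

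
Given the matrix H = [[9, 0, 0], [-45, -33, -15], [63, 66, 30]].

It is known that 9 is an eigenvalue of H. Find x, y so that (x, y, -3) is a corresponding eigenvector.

1, 0

We need (H - 9I)v = 0.
H - 9I = [[0, 0, 0], [-45, -42, -15], [63, 66, 21]].
Row 1: (0)·x + (0)·y + (0)·-3 = 0
Row 2: (-45)·x + (-42)·y + (-15)·-3 = 0
Row 3: (63)·x + (66)·y + (21)·-3 = 0
Solving gives x = 1, y = 0.
Check: H·(1, 0, -3) = (9, 0, -27) = 9·(1, 0, -3).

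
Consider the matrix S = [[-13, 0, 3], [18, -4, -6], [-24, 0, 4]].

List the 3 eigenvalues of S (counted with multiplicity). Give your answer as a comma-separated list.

Set up det(λI - S) = 0.
Cofactor expansion gives p(λ) = λ^3 + 13λ^2 + 56λ + 80.
Since p(-4) = 0, λ = -4 is a root.
Dividing by (λ + 4) leaves λ^2 + 9λ + 20.
The quadratic factors as (λ + 5)·(λ + 4).
Eigenvalues: -5, -4, -4.

-5, -4, -4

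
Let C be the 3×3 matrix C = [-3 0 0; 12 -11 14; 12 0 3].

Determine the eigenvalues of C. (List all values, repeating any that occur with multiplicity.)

Set up det(λI - C) = 0.
Expanding the 3×3 determinant: p(λ) = λ^3 + 11λ^2 - 9λ - 99.
Rational-root test: λ = -3 gives p(-3) = 0.
Factor out (λ + 3): p(λ) = (λ + 3)·(λ^2 + 8λ - 33).
The quadratic factors as (λ + 11)·(λ - 3).
Eigenvalues: -11, -3, 3.

-11, -3, 3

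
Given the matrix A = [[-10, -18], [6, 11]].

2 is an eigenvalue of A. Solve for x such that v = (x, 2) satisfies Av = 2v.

-3

We need (A - 2I)v = 0.
A - 2I = [[-12, -18], [6, 9]].
Row 1: (-12)·x + (-18)·2 = 0
Row 2: (6)·x + (9)·2 = 0
Solving gives x = -3.
Check: A·(-3, 2) = (-6, 4) = 2·(-3, 2).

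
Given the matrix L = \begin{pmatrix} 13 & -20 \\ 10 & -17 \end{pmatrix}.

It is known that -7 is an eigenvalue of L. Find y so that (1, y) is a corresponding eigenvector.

We need (L + 7I)v = 0.
L + 7I = [[20, -20], [10, -10]].
Row 1: (20)·1 + (-20)·y = 0
Row 2: (10)·1 + (-10)·y = 0
Solving gives y = 1.
Check: L·(1, 1) = (-7, -7) = -7·(1, 1).

1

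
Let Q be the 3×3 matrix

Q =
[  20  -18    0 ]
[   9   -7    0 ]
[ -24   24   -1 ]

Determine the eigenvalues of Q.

-1, 2, 11

The characteristic polynomial is p(t) = det(tI - Q).
Expanding along the first row, p(t) = t^3 - 12t^2 + 9t + 22.
Rational-root test: t = 11 gives p(11) = 0.
Dividing by (t - 11) leaves t^2 - t - 2.
The quadratic factors as (t + 1)·(t - 2).
Eigenvalues: -1, 2, 11.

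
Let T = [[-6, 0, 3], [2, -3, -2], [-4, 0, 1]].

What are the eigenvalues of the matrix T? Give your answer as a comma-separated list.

-3, -3, -2

Set up det(λI - T) = 0.
Expanding along the first row, p(λ) = λ^3 + 8λ^2 + 21λ + 18.
Rational-root test: λ = -3 gives p(-3) = 0.
Dividing by (λ + 3) leaves λ^2 + 5λ + 6.
The quadratic factors as (λ + 3)·(λ + 2).
Eigenvalues: -3, -3, -2.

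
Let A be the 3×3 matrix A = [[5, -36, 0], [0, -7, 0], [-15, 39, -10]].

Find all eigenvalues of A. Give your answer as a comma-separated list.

-10, -7, 5

Compute the characteristic polynomial p(λ) = det(λI - A).
Expanding the 3×3 determinant: p(λ) = λ^3 + 12λ^2 - 15λ - 350.
Rational-root test: λ = -10 gives p(-10) = 0.
Dividing by (λ + 10) leaves λ^2 + 2λ - 35.
The quadratic factors as (λ + 7)·(λ - 5).
Eigenvalues: -10, -7, 5.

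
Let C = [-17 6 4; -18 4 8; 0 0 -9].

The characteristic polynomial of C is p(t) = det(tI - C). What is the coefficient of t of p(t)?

p(t) = t^3 + 22t^2 + 157t + 360.
The coefficient of t is 157.

157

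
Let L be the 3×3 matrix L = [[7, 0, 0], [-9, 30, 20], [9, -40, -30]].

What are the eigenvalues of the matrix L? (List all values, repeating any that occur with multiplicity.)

The characteristic polynomial is p(s) = det(sI - L).
Cofactor expansion gives p(s) = s^3 - 7s^2 - 100s + 700.
Rational-root test: s = -10 gives p(-10) = 0.
Factor out (s + 10): p(s) = (s + 10)·(s^2 - 17s + 70).
The quadratic factors as (s - 7)·(s - 10).
Eigenvalues: -10, 7, 10.

-10, 7, 10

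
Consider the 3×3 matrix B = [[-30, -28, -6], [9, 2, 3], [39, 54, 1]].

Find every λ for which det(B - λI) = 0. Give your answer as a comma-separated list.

Compute the characteristic polynomial p(t) = det(tI - B).
Expanding the 3×3 determinant: p(t) = t^3 + 27t^2 + 236t + 672.
Rational-root test: t = -7 gives p(-7) = 0.
Factor out (t + 7): p(t) = (t + 7)·(t^2 + 20t + 96).
The quadratic factors as (t + 12)·(t + 8).
Eigenvalues: -12, -8, -7.

-12, -8, -7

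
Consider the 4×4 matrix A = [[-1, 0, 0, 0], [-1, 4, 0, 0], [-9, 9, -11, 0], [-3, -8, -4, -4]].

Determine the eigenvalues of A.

A is lower triangular, so its eigenvalues are the diagonal entries.
Diagonal: -1, 4, -11, -4.

-11, -4, -1, 4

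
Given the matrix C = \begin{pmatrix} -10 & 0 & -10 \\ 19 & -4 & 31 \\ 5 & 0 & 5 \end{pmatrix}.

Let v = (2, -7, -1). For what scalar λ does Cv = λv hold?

-5

Compute Cv: C·(2, -7, -1) = (-10, 35, 5).
Since Cv = λv, compare component 1: -10 = λ·2, so λ = -5.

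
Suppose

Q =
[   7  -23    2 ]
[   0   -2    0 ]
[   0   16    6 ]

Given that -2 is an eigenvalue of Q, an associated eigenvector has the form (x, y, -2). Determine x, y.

3, 1

We need (Q + 2I)v = 0.
Q + 2I = [[9, -23, 2], [0, 0, 0], [0, 16, 8]].
Row 1: (9)·x + (-23)·y + (2)·-2 = 0
Row 2: (0)·x + (0)·y + (0)·-2 = 0
Row 3: (0)·x + (16)·y + (8)·-2 = 0
Solving gives x = 3, y = 1.
Check: Q·(3, 1, -2) = (-6, -2, 4) = -2·(3, 1, -2).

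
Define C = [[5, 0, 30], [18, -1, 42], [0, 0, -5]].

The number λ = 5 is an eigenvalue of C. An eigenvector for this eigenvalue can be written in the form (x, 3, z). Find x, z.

We need (C - 5I)v = 0.
C - 5I = [[0, 0, 30], [18, -6, 42], [0, 0, -10]].
Row 1: (0)·x + (0)·3 + (30)·z = 0
Row 2: (18)·x + (-6)·3 + (42)·z = 0
Row 3: (0)·x + (0)·3 + (-10)·z = 0
Solving gives x = 1, z = 0.
Check: C·(1, 3, 0) = (5, 15, 0) = 5·(1, 3, 0).

1, 0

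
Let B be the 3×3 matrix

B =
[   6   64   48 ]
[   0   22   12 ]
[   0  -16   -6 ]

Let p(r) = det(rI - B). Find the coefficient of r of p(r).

p(r) = r^3 - 22r^2 + 156r - 360.
The coefficient of r is 156.

156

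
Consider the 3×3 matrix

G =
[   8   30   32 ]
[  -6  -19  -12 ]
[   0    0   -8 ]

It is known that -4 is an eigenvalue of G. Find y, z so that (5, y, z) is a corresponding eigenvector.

We need (G + 4I)v = 0.
G + 4I = [[12, 30, 32], [-6, -15, -12], [0, 0, -4]].
Row 1: (12)·5 + (30)·y + (32)·z = 0
Row 2: (-6)·5 + (-15)·y + (-12)·z = 0
Row 3: (0)·5 + (0)·y + (-4)·z = 0
Solving gives y = -2, z = 0.
Check: G·(5, -2, 0) = (-20, 8, 0) = -4·(5, -2, 0).

-2, 0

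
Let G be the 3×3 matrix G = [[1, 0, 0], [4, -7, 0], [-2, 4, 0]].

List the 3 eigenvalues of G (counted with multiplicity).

-7, 0, 1

G is lower triangular, so its eigenvalues are the diagonal entries.
Diagonal: 1, -7, 0.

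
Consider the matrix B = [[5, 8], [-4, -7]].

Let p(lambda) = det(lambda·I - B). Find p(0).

-3

p(0) = det(0·I − B) = det(−B) = (−1)^2·det(B).
det(B) = -3, so p(0) = -3.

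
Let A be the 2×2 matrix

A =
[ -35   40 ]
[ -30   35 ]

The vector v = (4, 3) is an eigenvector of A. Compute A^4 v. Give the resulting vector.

First find the eigenvalue: Av = (-20, -15) = -5·(4, 3), so λ = -5.
Then A^4 v = λ^4·v = (-5)^4·(4, 3) = 625·(4, 3) = (2500, 1875).

(2500, 1875)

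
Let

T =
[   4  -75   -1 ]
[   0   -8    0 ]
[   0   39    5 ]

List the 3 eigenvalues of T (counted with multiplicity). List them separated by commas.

Compute the characteristic polynomial p(lambda) = det(lambda·I - T).
Expanding the 3×3 determinant: p(lambda) = lambda^3 - lambda^2 - 52·lambda + 160.
Try lambda = 5: p(5) = 0, so 5 is a root.
Dividing by (lambda - 5) leaves lambda^2 + 4·lambda - 32.
The quadratic factors as (lambda + 8)·(lambda - 4).
Eigenvalues: -8, 4, 5.

-8, 4, 5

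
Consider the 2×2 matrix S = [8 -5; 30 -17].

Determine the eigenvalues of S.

det(S - λI) = (8 - λ)(-17 - λ) - (-5)·(30) = λ^2 + 9λ + 14.
This factors as (λ + 7)·(λ + 2) = 0.
Eigenvalues: -7, -2.

-7, -2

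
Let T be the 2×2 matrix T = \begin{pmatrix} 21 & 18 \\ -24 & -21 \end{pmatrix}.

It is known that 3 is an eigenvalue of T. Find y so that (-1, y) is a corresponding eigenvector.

1

We need (T - 3I)v = 0.
T - 3I = [[18, 18], [-24, -24]].
Row 1: (18)·-1 + (18)·y = 0
Row 2: (-24)·-1 + (-24)·y = 0
Solving gives y = 1.
Check: T·(-1, 1) = (-3, 3) = 3·(-1, 1).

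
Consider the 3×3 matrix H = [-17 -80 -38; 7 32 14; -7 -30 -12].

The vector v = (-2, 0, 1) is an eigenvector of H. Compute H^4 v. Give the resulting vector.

(-32, 0, 16)

First find the eigenvalue: Hv = (-4, 0, 2) = 2·(-2, 0, 1), so λ = 2.
Then H^4 v = λ^4·v = 2^4·(-2, 0, 1) = 16·(-2, 0, 1) = (-32, 0, 16).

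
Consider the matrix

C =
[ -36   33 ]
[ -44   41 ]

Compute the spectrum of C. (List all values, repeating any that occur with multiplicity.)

-3, 8

det(C - lambda·I) = (-36 - lambda)(41 - lambda) - (33)·(-44) = lambda^2 - 5·lambda - 24.
This factors as (lambda + 3)·(lambda - 8) = 0.
Eigenvalues: -3, 8.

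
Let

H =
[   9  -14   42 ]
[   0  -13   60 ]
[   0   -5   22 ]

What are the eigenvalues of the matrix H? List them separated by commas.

2, 7, 9

Compute the characteristic polynomial p(t) = det(tI - H).
Cofactor expansion gives p(t) = t^3 - 18t^2 + 95t - 126.
Rational-root test: t = 9 gives p(9) = 0.
Dividing by (t - 9) leaves t^2 - 9t + 14.
The quadratic factors as (t - 2)·(t - 7).
Eigenvalues: 2, 7, 9.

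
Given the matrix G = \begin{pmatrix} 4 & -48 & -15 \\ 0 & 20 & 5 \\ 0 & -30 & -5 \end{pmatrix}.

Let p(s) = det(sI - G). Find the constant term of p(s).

p(s) = s^3 - 19s^2 + 110s - 200.
The constant term is -200.

-200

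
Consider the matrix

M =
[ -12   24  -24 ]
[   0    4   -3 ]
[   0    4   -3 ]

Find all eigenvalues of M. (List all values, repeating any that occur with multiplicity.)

-12, 0, 1

Set up det(λI - M) = 0.
Expanding the 3×3 determinant: p(λ) = λ^3 + 11λ^2 - 12λ.
Since p(0) = 0, λ = 0 is a root.
Factor out λ: p(λ) = λ·(λ^2 + 11λ - 12).
The quadratic factors as (λ + 12)·(λ - 1).
Eigenvalues: -12, 0, 1.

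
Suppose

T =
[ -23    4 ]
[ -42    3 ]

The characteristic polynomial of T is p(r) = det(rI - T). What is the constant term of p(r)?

99

p(r) = r^2 + 20r + 99.
The constant term is 99.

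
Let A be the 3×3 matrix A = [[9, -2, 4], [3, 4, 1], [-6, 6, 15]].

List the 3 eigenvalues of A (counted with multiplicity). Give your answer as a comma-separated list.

Set up det(λI - A) = 0.
Expanding the 3×3 determinant: p(λ) = λ^3 - 28λ^2 + 255λ - 756.
Since p(7) = 0, λ = 7 is a root.
Factor out (λ - 7): p(λ) = (λ - 7)·(λ^2 - 21λ + 108).
The quadratic factors as (λ - 9)·(λ - 12).
Eigenvalues: 7, 9, 12.

7, 9, 12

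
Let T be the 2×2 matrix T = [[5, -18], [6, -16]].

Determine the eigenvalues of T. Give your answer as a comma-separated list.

-7, -4

det(T - tI) = (5 - t)(-16 - t) - (-18)·(6) = t^2 + 11t + 28.
This factors as (t + 7)·(t + 4) = 0.
Eigenvalues: -7, -4.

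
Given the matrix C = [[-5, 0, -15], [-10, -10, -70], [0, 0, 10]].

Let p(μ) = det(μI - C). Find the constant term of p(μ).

-500

p(μ) = μ^3 + 5μ^2 - 100μ - 500.
The constant term is -500.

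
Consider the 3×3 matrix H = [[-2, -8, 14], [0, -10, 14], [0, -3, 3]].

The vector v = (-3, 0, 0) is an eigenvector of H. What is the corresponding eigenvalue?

-2

Compute Hv: H·(-3, 0, 0) = (6, 0, 0).
Since Hv = λv, compare component 1: 6 = λ·-3, so λ = -2.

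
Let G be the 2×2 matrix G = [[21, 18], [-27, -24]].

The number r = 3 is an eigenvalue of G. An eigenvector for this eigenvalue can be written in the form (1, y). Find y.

We need (G - 3I)v = 0.
G - 3I = [[18, 18], [-27, -27]].
Row 1: (18)·1 + (18)·y = 0
Row 2: (-27)·1 + (-27)·y = 0
Solving gives y = -1.
Check: G·(1, -1) = (3, -3) = 3·(1, -1).

-1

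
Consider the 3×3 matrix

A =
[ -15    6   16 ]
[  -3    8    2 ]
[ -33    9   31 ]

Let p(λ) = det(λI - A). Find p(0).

p(0) = det(0·I − A) = det(−A) = (−1)^3·det(A).
det(A) = 504, so p(0) = -504.

-504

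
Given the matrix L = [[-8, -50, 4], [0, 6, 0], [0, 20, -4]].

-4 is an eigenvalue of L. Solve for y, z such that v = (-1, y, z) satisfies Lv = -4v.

0, -1

We need (L + 4I)v = 0.
L + 4I = [[-4, -50, 4], [0, 10, 0], [0, 20, 0]].
Row 1: (-4)·-1 + (-50)·y + (4)·z = 0
Row 2: (0)·-1 + (10)·y + (0)·z = 0
Row 3: (0)·-1 + (20)·y + (0)·z = 0
Solving gives y = 0, z = -1.
Check: L·(-1, 0, -1) = (4, 0, 4) = -4·(-1, 0, -1).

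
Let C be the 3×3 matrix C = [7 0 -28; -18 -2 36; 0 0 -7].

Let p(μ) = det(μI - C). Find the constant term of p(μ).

p(μ) = μ^3 + 2μ^2 - 49μ - 98.
The constant term is -98.

-98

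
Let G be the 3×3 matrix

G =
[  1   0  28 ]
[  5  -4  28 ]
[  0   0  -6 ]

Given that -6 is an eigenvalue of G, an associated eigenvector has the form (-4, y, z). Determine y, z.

-4, 1

We need (G + 6I)v = 0.
G + 6I = [[7, 0, 28], [5, 2, 28], [0, 0, 0]].
Row 1: (7)·-4 + (0)·y + (28)·z = 0
Row 2: (5)·-4 + (2)·y + (28)·z = 0
Row 3: (0)·-4 + (0)·y + (0)·z = 0
Solving gives y = -4, z = 1.
Check: G·(-4, -4, 1) = (24, 24, -6) = -6·(-4, -4, 1).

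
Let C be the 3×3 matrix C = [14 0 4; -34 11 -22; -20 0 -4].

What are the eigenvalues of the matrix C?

Compute the characteristic polynomial p(lambda) = det(lambda·I - C).
Expanding along the first row, p(lambda) = lambda^3 - 21·lambda^2 + 134·lambda - 264.
Try lambda = 6: p(6) = 0, so 6 is a root.
Dividing by (lambda - 6) leaves lambda^2 - 15·lambda + 44.
The quadratic factors as (lambda - 4)·(lambda - 11).
Eigenvalues: 4, 6, 11.

4, 6, 11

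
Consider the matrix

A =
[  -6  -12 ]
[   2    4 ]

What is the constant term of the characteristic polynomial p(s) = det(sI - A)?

0

p(0) = det(0·I − A) = det(−A) = (−1)^2·det(A).
det(A) = 0, so p(0) = 0.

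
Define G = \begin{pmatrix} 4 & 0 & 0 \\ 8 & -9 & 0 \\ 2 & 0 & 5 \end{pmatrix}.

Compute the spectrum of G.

-9, 4, 5

G is lower triangular, so its eigenvalues are the diagonal entries.
Diagonal: 4, -9, 5.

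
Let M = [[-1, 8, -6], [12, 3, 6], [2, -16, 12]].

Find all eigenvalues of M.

Compute the characteristic polynomial p(lambda) = det(lambda·I - M).
Expanding the 3×3 determinant: p(lambda) = lambda^3 - 14·lambda^2 + 33·lambda.
Rational-root test: lambda = 0 gives p(0) = 0.
Dividing by lambda leaves lambda^2 - 14·lambda + 33.
The quadratic factors as (lambda - 3)·(lambda - 11).
Eigenvalues: 0, 3, 11.

0, 3, 11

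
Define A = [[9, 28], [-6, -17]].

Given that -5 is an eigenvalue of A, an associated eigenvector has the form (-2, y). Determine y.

We need (A + 5I)v = 0.
A + 5I = [[14, 28], [-6, -12]].
Row 1: (14)·-2 + (28)·y = 0
Row 2: (-6)·-2 + (-12)·y = 0
Solving gives y = 1.
Check: A·(-2, 1) = (10, -5) = -5·(-2, 1).

1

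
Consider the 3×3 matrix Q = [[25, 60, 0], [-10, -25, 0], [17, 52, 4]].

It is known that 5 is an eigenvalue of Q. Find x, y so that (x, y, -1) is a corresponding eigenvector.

3, -1

We need (Q - 5I)v = 0.
Q - 5I = [[20, 60, 0], [-10, -30, 0], [17, 52, -1]].
Row 1: (20)·x + (60)·y + (0)·-1 = 0
Row 2: (-10)·x + (-30)·y + (0)·-1 = 0
Row 3: (17)·x + (52)·y + (-1)·-1 = 0
Solving gives x = 3, y = -1.
Check: Q·(3, -1, -1) = (15, -5, -5) = 5·(3, -1, -1).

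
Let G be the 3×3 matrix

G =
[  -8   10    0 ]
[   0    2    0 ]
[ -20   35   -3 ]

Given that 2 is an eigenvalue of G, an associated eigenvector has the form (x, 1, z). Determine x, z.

1, 3

We need (G - 2I)v = 0.
G - 2I = [[-10, 10, 0], [0, 0, 0], [-20, 35, -5]].
Row 1: (-10)·x + (10)·1 + (0)·z = 0
Row 2: (0)·x + (0)·1 + (0)·z = 0
Row 3: (-20)·x + (35)·1 + (-5)·z = 0
Solving gives x = 1, z = 3.
Check: G·(1, 1, 3) = (2, 2, 6) = 2·(1, 1, 3).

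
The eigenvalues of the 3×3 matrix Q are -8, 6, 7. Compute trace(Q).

trace(Q) is the sum of the eigenvalues: (-8) + (6) + (7) = 5.

5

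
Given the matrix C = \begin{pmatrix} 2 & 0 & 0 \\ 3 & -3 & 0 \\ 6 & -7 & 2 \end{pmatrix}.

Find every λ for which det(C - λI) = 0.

-3, 2, 2

C is lower triangular, so its eigenvalues are the diagonal entries.
Diagonal: 2, -3, 2.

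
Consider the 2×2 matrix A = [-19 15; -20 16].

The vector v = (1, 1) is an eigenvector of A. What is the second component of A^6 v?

First find the eigenvalue: Av = (-4, -4) = -4·(1, 1), so λ = -4.
Then A^6 v = λ^6·v = (-4)^6·(1, 1) = 4096·(1, 1) = (4096, 4096).

4096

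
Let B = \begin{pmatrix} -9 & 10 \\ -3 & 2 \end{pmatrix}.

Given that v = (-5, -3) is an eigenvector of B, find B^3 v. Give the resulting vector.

(135, 81)

First find the eigenvalue: Bv = (15, 9) = -3·(-5, -3), so λ = -3.
Then B^3 v = λ^3·v = (-3)^3·(-5, -3) = -27·(-5, -3) = (135, 81).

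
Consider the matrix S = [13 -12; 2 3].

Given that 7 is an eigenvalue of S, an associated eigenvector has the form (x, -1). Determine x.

We need (S - 7I)v = 0.
S - 7I = [[6, -12], [2, -4]].
Row 1: (6)·x + (-12)·-1 = 0
Row 2: (2)·x + (-4)·-1 = 0
Solving gives x = -2.
Check: S·(-2, -1) = (-14, -7) = 7·(-2, -1).

-2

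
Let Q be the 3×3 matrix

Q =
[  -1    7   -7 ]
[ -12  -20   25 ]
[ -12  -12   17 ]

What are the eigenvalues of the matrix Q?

-8, -1, 5

Set up det(lambda·I - Q) = 0.
Expanding along the first row, p(lambda) = lambda^3 + 4·lambda^2 - 37·lambda - 40.
Try lambda = -8: p(-8) = 0, so -8 is a root.
Factor out (lambda + 8): p(lambda) = (lambda + 8)·(lambda^2 - 4·lambda - 5).
The quadratic factors as (lambda + 1)·(lambda - 5).
Eigenvalues: -8, -1, 5.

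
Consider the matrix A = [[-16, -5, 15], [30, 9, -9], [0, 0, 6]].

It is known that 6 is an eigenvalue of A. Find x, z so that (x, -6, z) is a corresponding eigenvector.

0, -2

We need (A - 6I)v = 0.
A - 6I = [[-22, -5, 15], [30, 3, -9], [0, 0, 0]].
Row 1: (-22)·x + (-5)·-6 + (15)·z = 0
Row 2: (30)·x + (3)·-6 + (-9)·z = 0
Row 3: (0)·x + (0)·-6 + (0)·z = 0
Solving gives x = 0, z = -2.
Check: A·(0, -6, -2) = (0, -36, -12) = 6·(0, -6, -2).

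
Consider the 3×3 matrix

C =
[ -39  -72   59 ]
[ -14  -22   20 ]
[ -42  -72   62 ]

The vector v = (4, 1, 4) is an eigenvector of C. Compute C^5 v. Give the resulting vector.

(128, 32, 128)

First find the eigenvalue: Cv = (8, 2, 8) = 2·(4, 1, 4), so λ = 2.
Then C^5 v = λ^5·v = 2^5·(4, 1, 4) = 32·(4, 1, 4) = (128, 32, 128).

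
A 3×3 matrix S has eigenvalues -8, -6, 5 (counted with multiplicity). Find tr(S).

trace(S) is the sum of the eigenvalues: (-8) + (-6) + (5) = -9.

-9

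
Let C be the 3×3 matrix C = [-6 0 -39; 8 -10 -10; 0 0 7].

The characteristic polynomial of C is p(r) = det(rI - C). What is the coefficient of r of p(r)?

p(r) = r^3 + 9r^2 - 52r - 420.
The coefficient of r is -52.

-52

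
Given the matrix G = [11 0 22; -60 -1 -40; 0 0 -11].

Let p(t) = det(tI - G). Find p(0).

p(0) = det(0·I − G) = det(−G) = (−1)^3·det(G).
det(G) = 121, so p(0) = -121.

-121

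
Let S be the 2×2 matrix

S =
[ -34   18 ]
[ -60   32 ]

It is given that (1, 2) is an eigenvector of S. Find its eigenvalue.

Compute Sv: S·(1, 2) = (2, 4).
Since Sv = λv, compare component 1: 2 = λ·1, so λ = 2.

2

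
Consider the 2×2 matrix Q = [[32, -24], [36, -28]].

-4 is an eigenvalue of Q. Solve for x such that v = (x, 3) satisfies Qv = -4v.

We need (Q + 4I)v = 0.
Q + 4I = [[36, -24], [36, -24]].
Row 1: (36)·x + (-24)·3 = 0
Row 2: (36)·x + (-24)·3 = 0
Solving gives x = 2.
Check: Q·(2, 3) = (-8, -12) = -4·(2, 3).

2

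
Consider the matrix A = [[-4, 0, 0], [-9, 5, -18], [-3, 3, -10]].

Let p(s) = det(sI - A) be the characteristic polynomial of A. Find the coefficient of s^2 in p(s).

The coefficient of s^2 of det(sI - A) is −trace(A).
trace(A) = (-4) + (5) + (-10) = -9, so the coefficient is 9.

9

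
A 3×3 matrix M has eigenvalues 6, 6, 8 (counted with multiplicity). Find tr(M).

20

trace(M) is the sum of the eigenvalues: (6) + (6) + (8) = 20.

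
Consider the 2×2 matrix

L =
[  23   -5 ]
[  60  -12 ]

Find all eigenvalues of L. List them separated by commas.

det(L - rI) = (23 - r)(-12 - r) - (-5)·(60) = r^2 - 11r + 24.
This factors as (r - 3)·(r - 8) = 0.
Eigenvalues: 3, 8.

3, 8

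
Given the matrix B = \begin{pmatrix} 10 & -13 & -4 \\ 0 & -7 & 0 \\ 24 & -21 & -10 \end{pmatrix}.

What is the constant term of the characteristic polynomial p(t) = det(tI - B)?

p(0) = det(0·I − B) = det(−B) = (−1)^3·det(B).
det(B) = 28, so p(0) = -28.

-28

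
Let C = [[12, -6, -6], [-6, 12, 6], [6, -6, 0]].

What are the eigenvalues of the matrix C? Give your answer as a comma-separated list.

6, 6, 12

Compute the characteristic polynomial p(t) = det(tI - C).
Expanding the 3×3 determinant: p(t) = t^3 - 24t^2 + 180t - 432.
Try t = 6: p(6) = 0, so 6 is a root.
Factor out (t - 6): p(t) = (t - 6)·(t^2 - 18t + 72).
The quadratic factors as (t - 6)·(t - 12).
Eigenvalues: 6, 6, 12.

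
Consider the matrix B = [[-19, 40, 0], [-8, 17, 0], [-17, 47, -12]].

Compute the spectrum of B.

The characteristic polynomial is p(λ) = det(λI - B).
Expanding the 3×3 determinant: p(λ) = λ^3 + 14λ^2 + 21λ - 36.
Rational-root test: λ = 1 gives p(1) = 0.
Dividing by (λ - 1) leaves λ^2 + 15λ + 36.
The quadratic factors as (λ + 12)·(λ + 3).
Eigenvalues: -12, -3, 1.

-12, -3, 1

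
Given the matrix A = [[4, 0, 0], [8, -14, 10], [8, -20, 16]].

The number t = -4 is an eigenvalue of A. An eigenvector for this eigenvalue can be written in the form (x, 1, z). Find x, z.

0, 1

We need (A + 4I)v = 0.
A + 4I = [[8, 0, 0], [8, -10, 10], [8, -20, 20]].
Row 1: (8)·x + (0)·1 + (0)·z = 0
Row 2: (8)·x + (-10)·1 + (10)·z = 0
Row 3: (8)·x + (-20)·1 + (20)·z = 0
Solving gives x = 0, z = 1.
Check: A·(0, 1, 1) = (0, -4, -4) = -4·(0, 1, 1).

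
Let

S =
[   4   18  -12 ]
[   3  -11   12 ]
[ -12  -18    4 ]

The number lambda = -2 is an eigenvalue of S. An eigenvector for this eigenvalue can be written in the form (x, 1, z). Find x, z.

We need (S + 2I)v = 0.
S + 2I = [[6, 18, -12], [3, -9, 12], [-12, -18, 6]].
Row 1: (6)·x + (18)·1 + (-12)·z = 0
Row 2: (3)·x + (-9)·1 + (12)·z = 0
Row 3: (-12)·x + (-18)·1 + (6)·z = 0
Solving gives x = -1, z = 1.
Check: S·(-1, 1, 1) = (2, -2, -2) = -2·(-1, 1, 1).

-1, 1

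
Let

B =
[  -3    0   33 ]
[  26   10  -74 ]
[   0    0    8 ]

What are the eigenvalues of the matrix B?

-3, 8, 10

Set up det(λI - B) = 0.
Cofactor expansion gives p(λ) = λ^3 - 15λ^2 + 26λ + 240.
Since p(8) = 0, λ = 8 is a root.
Dividing by (λ - 8) leaves λ^2 - 7λ - 30.
The quadratic factors as (λ + 3)·(λ - 10).
Eigenvalues: -3, 8, 10.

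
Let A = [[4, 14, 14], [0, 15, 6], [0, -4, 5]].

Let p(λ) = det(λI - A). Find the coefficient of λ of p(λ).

p(λ) = λ^3 - 24λ^2 + 179λ - 396.
The coefficient of λ is 179.

179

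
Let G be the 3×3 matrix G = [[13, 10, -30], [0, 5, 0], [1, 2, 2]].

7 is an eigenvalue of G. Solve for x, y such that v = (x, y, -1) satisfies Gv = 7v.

-5, 0

We need (G - 7I)v = 0.
G - 7I = [[6, 10, -30], [0, -2, 0], [1, 2, -5]].
Row 1: (6)·x + (10)·y + (-30)·-1 = 0
Row 2: (0)·x + (-2)·y + (0)·-1 = 0
Row 3: (1)·x + (2)·y + (-5)·-1 = 0
Solving gives x = -5, y = 0.
Check: G·(-5, 0, -1) = (-35, 0, -7) = 7·(-5, 0, -1).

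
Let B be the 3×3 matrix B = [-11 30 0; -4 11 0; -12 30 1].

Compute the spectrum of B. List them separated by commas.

-1, 1, 1

The characteristic polynomial is p(λ) = det(λI - B).
Expanding the 3×3 determinant: p(λ) = λ^3 - λ^2 - λ + 1.
Rational-root test: λ = 1 gives p(1) = 0.
Factor out (λ - 1): p(λ) = (λ - 1)·(λ^2 - 1).
The quadratic factors as (λ + 1)·(λ - 1).
Eigenvalues: -1, 1, 1.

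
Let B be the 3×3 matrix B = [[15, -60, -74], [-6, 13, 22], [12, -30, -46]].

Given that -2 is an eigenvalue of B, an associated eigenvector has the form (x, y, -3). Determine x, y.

-6, 2

We need (B + 2I)v = 0.
B + 2I = [[17, -60, -74], [-6, 15, 22], [12, -30, -44]].
Row 1: (17)·x + (-60)·y + (-74)·-3 = 0
Row 2: (-6)·x + (15)·y + (22)·-3 = 0
Row 3: (12)·x + (-30)·y + (-44)·-3 = 0
Solving gives x = -6, y = 2.
Check: B·(-6, 2, -3) = (12, -4, 6) = -2·(-6, 2, -3).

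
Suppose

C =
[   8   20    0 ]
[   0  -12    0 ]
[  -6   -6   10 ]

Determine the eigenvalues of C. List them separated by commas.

-12, 8, 10

Set up det(sI - C) = 0.
Expanding along the first row, p(s) = s^3 - 6s^2 - 136s + 960.
Try s = 8: p(8) = 0, so 8 is a root.
Factor out (s - 8): p(s) = (s - 8)·(s^2 + 2s - 120).
The quadratic factors as (s + 12)·(s - 10).
Eigenvalues: -12, 8, 10.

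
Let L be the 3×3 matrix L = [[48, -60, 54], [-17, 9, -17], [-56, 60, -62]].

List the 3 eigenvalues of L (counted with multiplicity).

The characteristic polynomial is p(r) = det(rI - L).
Expanding along the first row, p(r) = r^3 + 5r^2 - 78r - 432.
Rational-root test: r = 9 gives p(9) = 0.
Dividing by (r - 9) leaves r^2 + 14r + 48.
The quadratic factors as (r + 8)·(r + 6).
Eigenvalues: -8, -6, 9.

-8, -6, 9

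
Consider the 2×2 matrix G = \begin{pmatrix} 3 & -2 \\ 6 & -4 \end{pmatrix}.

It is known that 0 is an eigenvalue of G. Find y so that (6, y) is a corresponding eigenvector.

We need (G)v = 0.
G = [[3, -2], [6, -4]].
Row 1: (3)·6 + (-2)·y = 0
Row 2: (6)·6 + (-4)·y = 0
Solving gives y = 9.
Check: G·(6, 9) = (0, 0) = 0·(6, 9).

9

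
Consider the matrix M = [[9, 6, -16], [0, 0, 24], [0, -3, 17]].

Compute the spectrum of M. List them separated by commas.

8, 9, 9

Compute the characteristic polynomial p(s) = det(sI - M).
Expanding the 3×3 determinant: p(s) = s^3 - 26s^2 + 225s - 648.
Rational-root test: s = 8 gives p(8) = 0.
Dividing by (s - 8) leaves s^2 - 18s + 81.
The quadratic factor is (s - 9)^2.
Eigenvalues: 8, 9, 9.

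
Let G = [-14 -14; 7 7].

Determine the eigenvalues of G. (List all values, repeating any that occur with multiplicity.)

-7, 0

det(G - μI) = (-14 - μ)(7 - μ) - (-14)·(7) = μ^2 + 7μ.
This factors as (μ + 7)·μ = 0.
Eigenvalues: -7, 0.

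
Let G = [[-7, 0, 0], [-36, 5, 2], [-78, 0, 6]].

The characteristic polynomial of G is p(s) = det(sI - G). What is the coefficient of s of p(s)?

p(s) = s^3 - 4s^2 - 47s + 210.
The coefficient of s is -47.

-47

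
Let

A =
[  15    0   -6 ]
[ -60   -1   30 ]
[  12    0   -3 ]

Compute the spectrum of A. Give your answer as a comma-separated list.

-1, 3, 9

Compute the characteristic polynomial p(t) = det(tI - A).
Expanding the 3×3 determinant: p(t) = t^3 - 11t^2 + 15t + 27.
Rational-root test: t = -1 gives p(-1) = 0.
Dividing by (t + 1) leaves t^2 - 12t + 27.
The quadratic factors as (t - 3)·(t - 9).
Eigenvalues: -1, 3, 9.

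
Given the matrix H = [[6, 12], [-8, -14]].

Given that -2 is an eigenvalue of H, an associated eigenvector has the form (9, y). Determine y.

-6

We need (H + 2I)v = 0.
H + 2I = [[8, 12], [-8, -12]].
Row 1: (8)·9 + (12)·y = 0
Row 2: (-8)·9 + (-12)·y = 0
Solving gives y = -6.
Check: H·(9, -6) = (-18, 12) = -2·(9, -6).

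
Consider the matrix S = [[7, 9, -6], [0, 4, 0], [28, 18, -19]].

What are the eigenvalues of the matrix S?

The characteristic polynomial is p(r) = det(rI - S).
Expanding the 3×3 determinant: p(r) = r^3 + 8r^2 - 13r - 140.
Try r = 4: p(4) = 0, so 4 is a root.
Factor out (r - 4): p(r) = (r - 4)·(r^2 + 12r + 35).
The quadratic factors as (r + 7)·(r + 5).
Eigenvalues: -7, -5, 4.

-7, -5, 4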